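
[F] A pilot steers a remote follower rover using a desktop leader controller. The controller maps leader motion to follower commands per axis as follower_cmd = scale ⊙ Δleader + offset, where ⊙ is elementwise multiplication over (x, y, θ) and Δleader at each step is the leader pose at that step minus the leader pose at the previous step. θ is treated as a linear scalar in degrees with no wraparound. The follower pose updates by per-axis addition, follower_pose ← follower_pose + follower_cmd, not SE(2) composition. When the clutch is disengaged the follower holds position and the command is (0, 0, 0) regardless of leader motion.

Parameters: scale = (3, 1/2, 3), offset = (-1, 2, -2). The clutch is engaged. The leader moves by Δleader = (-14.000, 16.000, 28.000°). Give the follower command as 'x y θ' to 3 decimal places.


-43.000 10.000 82.000

axis x: 3·-14.000 + -1 = -43.000
axis y: 1/2·16.000 + 2 = 10.000
axis θ: 3·28.000 + -2 = 82.000


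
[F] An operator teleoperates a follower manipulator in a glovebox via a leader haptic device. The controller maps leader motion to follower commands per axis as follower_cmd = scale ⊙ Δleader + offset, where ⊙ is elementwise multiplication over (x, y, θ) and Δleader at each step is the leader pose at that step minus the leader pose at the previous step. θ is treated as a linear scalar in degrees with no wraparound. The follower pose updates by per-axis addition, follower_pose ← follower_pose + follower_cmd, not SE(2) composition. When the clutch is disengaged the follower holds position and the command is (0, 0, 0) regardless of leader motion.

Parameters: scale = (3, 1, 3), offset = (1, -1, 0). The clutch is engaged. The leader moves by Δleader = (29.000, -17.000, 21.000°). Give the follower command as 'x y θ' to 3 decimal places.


axis x: 3·29.000 + 1 = 88.000
axis y: 1·-17.000 + -1 = -18.000
axis θ: 3·21.000 + 0 = 63.000

88.000 -18.000 63.000


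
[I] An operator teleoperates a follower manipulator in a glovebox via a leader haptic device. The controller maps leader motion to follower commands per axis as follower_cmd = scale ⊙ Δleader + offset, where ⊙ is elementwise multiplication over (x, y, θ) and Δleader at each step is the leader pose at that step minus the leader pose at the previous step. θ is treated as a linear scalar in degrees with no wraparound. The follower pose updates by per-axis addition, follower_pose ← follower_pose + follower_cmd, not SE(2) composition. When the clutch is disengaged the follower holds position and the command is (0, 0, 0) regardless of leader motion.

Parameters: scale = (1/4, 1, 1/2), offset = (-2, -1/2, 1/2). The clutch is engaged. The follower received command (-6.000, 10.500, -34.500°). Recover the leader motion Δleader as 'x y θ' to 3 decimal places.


axis x: (-6.000 − -2) / (1/4) = -16.000
axis y: (10.500 − -1/2) / (1) = 11.000
axis θ: (-34.500 − 1/2) / (1/2) = -70.000

-16.000 11.000 -70.000


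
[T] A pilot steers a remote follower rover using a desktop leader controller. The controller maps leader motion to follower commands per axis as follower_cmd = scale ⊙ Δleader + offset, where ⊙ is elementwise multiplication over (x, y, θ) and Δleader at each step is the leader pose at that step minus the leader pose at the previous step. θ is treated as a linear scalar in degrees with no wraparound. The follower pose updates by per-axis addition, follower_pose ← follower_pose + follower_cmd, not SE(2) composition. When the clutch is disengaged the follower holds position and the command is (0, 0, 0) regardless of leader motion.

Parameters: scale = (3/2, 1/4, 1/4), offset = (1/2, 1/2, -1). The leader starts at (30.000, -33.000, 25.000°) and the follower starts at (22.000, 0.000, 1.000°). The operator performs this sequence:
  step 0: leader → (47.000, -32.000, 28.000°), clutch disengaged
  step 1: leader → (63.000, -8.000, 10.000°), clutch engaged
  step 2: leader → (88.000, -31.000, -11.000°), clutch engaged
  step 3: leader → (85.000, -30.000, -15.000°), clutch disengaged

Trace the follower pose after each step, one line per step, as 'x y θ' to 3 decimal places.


step 0: Δleader=(17.000, 1.000, 3.000°), disengaged; cmd=(0,0,0) → follower holds at (22.000, 0.000, 1.000°)
step 1: Δleader=(16.000, 24.000, -18.000°), engaged; cmd=(24.500, 6.500, -5.500°) → follower=(46.500, 6.500, -4.500°)
step 2: Δleader=(25.000, -23.000, -21.000°), engaged; cmd=(38.000, -5.250, -6.250°) → follower=(84.500, 1.250, -10.750°)
step 3: Δleader=(-3.000, 1.000, -4.000°), disengaged; cmd=(0,0,0) → follower holds at (84.500, 1.250, -10.750°)

22.000 0.000 1.000
46.500 6.500 -4.500
84.500 1.250 -10.750
84.500 1.250 -10.750


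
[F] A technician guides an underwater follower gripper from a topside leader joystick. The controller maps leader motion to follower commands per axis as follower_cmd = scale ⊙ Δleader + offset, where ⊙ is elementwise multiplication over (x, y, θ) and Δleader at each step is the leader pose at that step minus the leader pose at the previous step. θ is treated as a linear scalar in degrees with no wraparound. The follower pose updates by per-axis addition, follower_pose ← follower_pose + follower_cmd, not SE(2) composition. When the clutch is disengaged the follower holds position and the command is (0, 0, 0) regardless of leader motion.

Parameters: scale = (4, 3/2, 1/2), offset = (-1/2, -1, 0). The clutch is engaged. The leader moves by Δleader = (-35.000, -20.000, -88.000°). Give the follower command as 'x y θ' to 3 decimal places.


axis x: 4·-35.000 + -1/2 = -140.500
axis y: 3/2·-20.000 + -1 = -31.000
axis θ: 1/2·-88.000 + 0 = -44.000

-140.500 -31.000 -44.000


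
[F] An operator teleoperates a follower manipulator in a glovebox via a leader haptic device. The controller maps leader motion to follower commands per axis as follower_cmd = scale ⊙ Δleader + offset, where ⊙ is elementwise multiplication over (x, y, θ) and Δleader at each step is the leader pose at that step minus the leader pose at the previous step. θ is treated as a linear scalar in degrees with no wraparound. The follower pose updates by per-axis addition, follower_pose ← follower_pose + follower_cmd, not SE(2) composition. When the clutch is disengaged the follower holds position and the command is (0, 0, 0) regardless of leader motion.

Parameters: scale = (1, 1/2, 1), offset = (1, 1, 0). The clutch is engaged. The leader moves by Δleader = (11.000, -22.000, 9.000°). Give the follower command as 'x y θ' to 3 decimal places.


12.000 -10.000 9.000

axis x: 1·11.000 + 1 = 12.000
axis y: 1/2·-22.000 + 1 = -10.000
axis θ: 1·9.000 + 0 = 9.000


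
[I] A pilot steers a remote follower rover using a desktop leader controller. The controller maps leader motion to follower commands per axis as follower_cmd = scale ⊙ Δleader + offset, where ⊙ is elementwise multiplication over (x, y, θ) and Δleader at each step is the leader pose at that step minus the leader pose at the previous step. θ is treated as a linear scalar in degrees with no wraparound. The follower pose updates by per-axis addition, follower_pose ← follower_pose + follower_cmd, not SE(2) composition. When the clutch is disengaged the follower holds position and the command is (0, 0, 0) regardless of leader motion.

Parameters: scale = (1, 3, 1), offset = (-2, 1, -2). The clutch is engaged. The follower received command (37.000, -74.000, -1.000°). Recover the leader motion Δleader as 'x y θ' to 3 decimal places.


axis x: (37.000 − -2) / (1) = 39.000
axis y: (-74.000 − 1) / (3) = -25.000
axis θ: (-1.000 − -2) / (1) = 1.000

39.000 -25.000 1.000


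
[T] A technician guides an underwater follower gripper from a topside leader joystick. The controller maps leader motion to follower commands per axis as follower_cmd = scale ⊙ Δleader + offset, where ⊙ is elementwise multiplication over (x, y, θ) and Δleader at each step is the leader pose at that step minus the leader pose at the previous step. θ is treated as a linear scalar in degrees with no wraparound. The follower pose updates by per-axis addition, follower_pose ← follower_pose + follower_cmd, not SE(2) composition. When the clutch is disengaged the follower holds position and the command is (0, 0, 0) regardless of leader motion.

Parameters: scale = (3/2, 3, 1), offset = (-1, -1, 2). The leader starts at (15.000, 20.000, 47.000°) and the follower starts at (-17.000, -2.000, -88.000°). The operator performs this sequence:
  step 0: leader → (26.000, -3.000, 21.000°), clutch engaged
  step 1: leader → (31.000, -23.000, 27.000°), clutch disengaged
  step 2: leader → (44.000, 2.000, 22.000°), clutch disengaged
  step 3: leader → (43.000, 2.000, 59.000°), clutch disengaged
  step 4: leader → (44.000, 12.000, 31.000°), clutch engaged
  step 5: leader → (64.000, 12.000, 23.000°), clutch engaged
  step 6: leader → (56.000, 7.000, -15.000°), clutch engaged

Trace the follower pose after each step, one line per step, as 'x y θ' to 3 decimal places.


step 0: Δleader=(11.000, -23.000, -26.000°), engaged; cmd=(15.500, -70.000, -24.000°) → follower=(-1.500, -72.000, -112.000°)
step 1: Δleader=(5.000, -20.000, 6.000°), disengaged; cmd=(0,0,0) → follower holds at (-1.500, -72.000, -112.000°)
step 2: Δleader=(13.000, 25.000, -5.000°), disengaged; cmd=(0,0,0) → follower holds at (-1.500, -72.000, -112.000°)
step 3: Δleader=(-1.000, 0.000, 37.000°), disengaged; cmd=(0,0,0) → follower holds at (-1.500, -72.000, -112.000°)
step 4: Δleader=(1.000, 10.000, -28.000°), engaged; cmd=(0.500, 29.000, -26.000°) → follower=(-1.000, -43.000, -138.000°)
step 5: Δleader=(20.000, 0.000, -8.000°), engaged; cmd=(29.000, -1.000, -6.000°) → follower=(28.000, -44.000, -144.000°)
step 6: Δleader=(-8.000, -5.000, -38.000°), engaged; cmd=(-13.000, -16.000, -36.000°) → follower=(15.000, -60.000, -180.000°)

-1.500 -72.000 -112.000
-1.500 -72.000 -112.000
-1.500 -72.000 -112.000
-1.500 -72.000 -112.000
-1.000 -43.000 -138.000
28.000 -44.000 -144.000
15.000 -60.000 -180.000


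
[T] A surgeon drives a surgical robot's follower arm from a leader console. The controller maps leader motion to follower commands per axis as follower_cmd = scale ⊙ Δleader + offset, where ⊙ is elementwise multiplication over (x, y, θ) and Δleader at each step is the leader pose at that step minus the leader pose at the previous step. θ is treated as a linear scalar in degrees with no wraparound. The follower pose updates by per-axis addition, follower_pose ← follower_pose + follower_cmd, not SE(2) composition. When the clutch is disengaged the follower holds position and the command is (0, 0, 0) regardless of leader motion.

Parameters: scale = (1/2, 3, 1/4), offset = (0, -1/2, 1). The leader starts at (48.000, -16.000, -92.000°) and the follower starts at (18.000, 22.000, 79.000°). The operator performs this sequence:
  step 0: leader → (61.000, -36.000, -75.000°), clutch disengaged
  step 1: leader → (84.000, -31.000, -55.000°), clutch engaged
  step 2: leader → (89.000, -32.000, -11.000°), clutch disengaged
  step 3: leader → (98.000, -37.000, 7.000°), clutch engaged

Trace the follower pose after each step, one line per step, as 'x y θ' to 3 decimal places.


18.000 22.000 79.000
29.500 36.500 85.000
29.500 36.500 85.000
34.000 21.000 90.500

step 0: Δleader=(13.000, -20.000, 17.000°), disengaged; cmd=(0,0,0) → follower holds at (18.000, 22.000, 79.000°)
step 1: Δleader=(23.000, 5.000, 20.000°), engaged; cmd=(11.500, 14.500, 6.000°) → follower=(29.500, 36.500, 85.000°)
step 2: Δleader=(5.000, -1.000, 44.000°), disengaged; cmd=(0,0,0) → follower holds at (29.500, 36.500, 85.000°)
step 3: Δleader=(9.000, -5.000, 18.000°), engaged; cmd=(4.500, -15.500, 5.500°) → follower=(34.000, 21.000, 90.500°)


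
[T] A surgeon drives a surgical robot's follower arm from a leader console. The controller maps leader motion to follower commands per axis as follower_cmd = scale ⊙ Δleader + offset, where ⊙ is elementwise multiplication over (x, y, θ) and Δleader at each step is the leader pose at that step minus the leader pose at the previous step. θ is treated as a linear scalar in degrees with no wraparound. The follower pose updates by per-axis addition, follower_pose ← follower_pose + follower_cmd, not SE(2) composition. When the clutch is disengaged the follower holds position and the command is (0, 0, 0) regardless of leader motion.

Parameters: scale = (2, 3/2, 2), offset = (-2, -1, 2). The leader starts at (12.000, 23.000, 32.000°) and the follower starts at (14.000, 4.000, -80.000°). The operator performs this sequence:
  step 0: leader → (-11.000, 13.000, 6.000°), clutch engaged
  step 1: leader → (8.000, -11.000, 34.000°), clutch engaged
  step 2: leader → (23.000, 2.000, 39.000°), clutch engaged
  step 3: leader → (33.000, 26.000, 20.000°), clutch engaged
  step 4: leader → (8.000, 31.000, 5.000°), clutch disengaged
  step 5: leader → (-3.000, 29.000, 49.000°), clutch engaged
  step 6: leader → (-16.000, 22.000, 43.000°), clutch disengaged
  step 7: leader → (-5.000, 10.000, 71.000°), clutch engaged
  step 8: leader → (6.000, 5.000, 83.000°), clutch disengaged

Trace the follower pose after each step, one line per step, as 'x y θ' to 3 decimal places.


step 0: Δleader=(-23.000, -10.000, -26.000°), engaged; cmd=(-48.000, -16.000, -50.000°) → follower=(-34.000, -12.000, -130.000°)
step 1: Δleader=(19.000, -24.000, 28.000°), engaged; cmd=(36.000, -37.000, 58.000°) → follower=(2.000, -49.000, -72.000°)
step 2: Δleader=(15.000, 13.000, 5.000°), engaged; cmd=(28.000, 18.500, 12.000°) → follower=(30.000, -30.500, -60.000°)
step 3: Δleader=(10.000, 24.000, -19.000°), engaged; cmd=(18.000, 35.000, -36.000°) → follower=(48.000, 4.500, -96.000°)
step 4: Δleader=(-25.000, 5.000, -15.000°), disengaged; cmd=(0,0,0) → follower holds at (48.000, 4.500, -96.000°)
step 5: Δleader=(-11.000, -2.000, 44.000°), engaged; cmd=(-24.000, -4.000, 90.000°) → follower=(24.000, 0.500, -6.000°)
step 6: Δleader=(-13.000, -7.000, -6.000°), disengaged; cmd=(0,0,0) → follower holds at (24.000, 0.500, -6.000°)
step 7: Δleader=(11.000, -12.000, 28.000°), engaged; cmd=(20.000, -19.000, 58.000°) → follower=(44.000, -18.500, 52.000°)
step 8: Δleader=(11.000, -5.000, 12.000°), disengaged; cmd=(0,0,0) → follower holds at (44.000, -18.500, 52.000°)

-34.000 -12.000 -130.000
2.000 -49.000 -72.000
30.000 -30.500 -60.000
48.000 4.500 -96.000
48.000 4.500 -96.000
24.000 0.500 -6.000
24.000 0.500 -6.000
44.000 -18.500 52.000
44.000 -18.500 52.000


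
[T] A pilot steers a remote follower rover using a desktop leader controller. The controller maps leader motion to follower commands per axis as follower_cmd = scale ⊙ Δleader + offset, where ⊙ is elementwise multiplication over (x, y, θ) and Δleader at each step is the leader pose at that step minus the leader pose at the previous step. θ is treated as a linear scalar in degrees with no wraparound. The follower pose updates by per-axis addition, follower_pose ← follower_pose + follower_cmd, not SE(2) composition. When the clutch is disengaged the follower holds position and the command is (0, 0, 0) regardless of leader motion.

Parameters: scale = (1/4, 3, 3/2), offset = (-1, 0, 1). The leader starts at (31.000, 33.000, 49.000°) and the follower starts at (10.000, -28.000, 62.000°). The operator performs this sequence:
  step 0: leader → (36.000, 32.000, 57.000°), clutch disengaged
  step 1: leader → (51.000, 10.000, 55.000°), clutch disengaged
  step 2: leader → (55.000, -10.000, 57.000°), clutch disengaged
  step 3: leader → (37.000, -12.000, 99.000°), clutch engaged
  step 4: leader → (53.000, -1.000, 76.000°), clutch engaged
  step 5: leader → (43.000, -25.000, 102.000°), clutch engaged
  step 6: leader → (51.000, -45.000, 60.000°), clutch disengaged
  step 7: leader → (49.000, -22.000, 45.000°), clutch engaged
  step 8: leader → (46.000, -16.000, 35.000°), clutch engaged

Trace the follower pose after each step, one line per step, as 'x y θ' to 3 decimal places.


step 0: Δleader=(5.000, -1.000, 8.000°), disengaged; cmd=(0,0,0) → follower holds at (10.000, -28.000, 62.000°)
step 1: Δleader=(15.000, -22.000, -2.000°), disengaged; cmd=(0,0,0) → follower holds at (10.000, -28.000, 62.000°)
step 2: Δleader=(4.000, -20.000, 2.000°), disengaged; cmd=(0,0,0) → follower holds at (10.000, -28.000, 62.000°)
step 3: Δleader=(-18.000, -2.000, 42.000°), engaged; cmd=(-5.500, -6.000, 64.000°) → follower=(4.500, -34.000, 126.000°)
step 4: Δleader=(16.000, 11.000, -23.000°), engaged; cmd=(3.000, 33.000, -33.500°) → follower=(7.500, -1.000, 92.500°)
step 5: Δleader=(-10.000, -24.000, 26.000°), engaged; cmd=(-3.500, -72.000, 40.000°) → follower=(4.000, -73.000, 132.500°)
step 6: Δleader=(8.000, -20.000, -42.000°), disengaged; cmd=(0,0,0) → follower holds at (4.000, -73.000, 132.500°)
step 7: Δleader=(-2.000, 23.000, -15.000°), engaged; cmd=(-1.500, 69.000, -21.500°) → follower=(2.500, -4.000, 111.000°)
step 8: Δleader=(-3.000, 6.000, -10.000°), engaged; cmd=(-1.750, 18.000, -14.000°) → follower=(0.750, 14.000, 97.000°)

10.000 -28.000 62.000
10.000 -28.000 62.000
10.000 -28.000 62.000
4.500 -34.000 126.000
7.500 -1.000 92.500
4.000 -73.000 132.500
4.000 -73.000 132.500
2.500 -4.000 111.000
0.750 14.000 97.000


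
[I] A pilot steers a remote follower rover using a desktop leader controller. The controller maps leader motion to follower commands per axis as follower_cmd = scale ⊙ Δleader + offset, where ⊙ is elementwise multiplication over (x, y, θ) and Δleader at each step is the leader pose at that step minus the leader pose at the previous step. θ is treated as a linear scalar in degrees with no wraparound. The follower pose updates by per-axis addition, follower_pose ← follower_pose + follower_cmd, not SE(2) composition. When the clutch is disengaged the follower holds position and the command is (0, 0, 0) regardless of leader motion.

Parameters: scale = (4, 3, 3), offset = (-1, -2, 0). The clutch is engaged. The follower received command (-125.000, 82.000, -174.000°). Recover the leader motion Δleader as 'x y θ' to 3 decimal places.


-31.000 28.000 -58.000

axis x: (-125.000 − -1) / (4) = -31.000
axis y: (82.000 − -2) / (3) = 28.000
axis θ: (-174.000 − 0) / (3) = -58.000


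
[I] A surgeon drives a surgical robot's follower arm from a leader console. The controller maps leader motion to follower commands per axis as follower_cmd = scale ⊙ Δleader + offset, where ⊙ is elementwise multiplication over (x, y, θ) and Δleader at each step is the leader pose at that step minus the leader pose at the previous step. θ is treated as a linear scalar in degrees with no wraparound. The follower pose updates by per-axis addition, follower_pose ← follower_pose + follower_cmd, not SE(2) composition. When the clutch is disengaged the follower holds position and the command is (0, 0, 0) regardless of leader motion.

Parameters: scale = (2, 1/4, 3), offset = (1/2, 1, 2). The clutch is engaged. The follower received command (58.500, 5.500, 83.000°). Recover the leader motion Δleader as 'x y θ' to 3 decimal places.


29.000 18.000 27.000

axis x: (58.500 − 1/2) / (2) = 29.000
axis y: (5.500 − 1) / (1/4) = 18.000
axis θ: (83.000 − 2) / (3) = 27.000


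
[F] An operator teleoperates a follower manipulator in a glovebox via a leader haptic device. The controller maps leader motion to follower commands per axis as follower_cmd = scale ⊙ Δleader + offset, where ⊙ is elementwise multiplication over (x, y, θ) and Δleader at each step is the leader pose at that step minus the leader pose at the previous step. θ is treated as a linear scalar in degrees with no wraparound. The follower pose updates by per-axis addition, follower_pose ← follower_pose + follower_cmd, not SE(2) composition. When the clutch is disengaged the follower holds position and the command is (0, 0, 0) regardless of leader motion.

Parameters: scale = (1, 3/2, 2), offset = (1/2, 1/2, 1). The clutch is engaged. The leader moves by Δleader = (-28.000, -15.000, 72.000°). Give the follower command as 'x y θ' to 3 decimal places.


axis x: 1·-28.000 + 1/2 = -27.500
axis y: 3/2·-15.000 + 1/2 = -22.000
axis θ: 2·72.000 + 1 = 145.000

-27.500 -22.000 145.000


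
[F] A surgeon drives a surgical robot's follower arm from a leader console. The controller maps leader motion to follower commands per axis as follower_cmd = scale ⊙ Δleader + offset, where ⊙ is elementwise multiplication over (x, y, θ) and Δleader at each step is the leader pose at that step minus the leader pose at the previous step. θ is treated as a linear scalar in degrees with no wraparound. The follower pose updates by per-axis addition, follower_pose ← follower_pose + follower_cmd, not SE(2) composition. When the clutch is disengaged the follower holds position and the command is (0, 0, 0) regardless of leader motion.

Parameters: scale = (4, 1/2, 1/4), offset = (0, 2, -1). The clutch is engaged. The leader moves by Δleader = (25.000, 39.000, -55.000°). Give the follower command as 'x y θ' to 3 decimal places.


100.000 21.500 -14.750

axis x: 4·25.000 + 0 = 100.000
axis y: 1/2·39.000 + 2 = 21.500
axis θ: 1/4·-55.000 + -1 = -14.750


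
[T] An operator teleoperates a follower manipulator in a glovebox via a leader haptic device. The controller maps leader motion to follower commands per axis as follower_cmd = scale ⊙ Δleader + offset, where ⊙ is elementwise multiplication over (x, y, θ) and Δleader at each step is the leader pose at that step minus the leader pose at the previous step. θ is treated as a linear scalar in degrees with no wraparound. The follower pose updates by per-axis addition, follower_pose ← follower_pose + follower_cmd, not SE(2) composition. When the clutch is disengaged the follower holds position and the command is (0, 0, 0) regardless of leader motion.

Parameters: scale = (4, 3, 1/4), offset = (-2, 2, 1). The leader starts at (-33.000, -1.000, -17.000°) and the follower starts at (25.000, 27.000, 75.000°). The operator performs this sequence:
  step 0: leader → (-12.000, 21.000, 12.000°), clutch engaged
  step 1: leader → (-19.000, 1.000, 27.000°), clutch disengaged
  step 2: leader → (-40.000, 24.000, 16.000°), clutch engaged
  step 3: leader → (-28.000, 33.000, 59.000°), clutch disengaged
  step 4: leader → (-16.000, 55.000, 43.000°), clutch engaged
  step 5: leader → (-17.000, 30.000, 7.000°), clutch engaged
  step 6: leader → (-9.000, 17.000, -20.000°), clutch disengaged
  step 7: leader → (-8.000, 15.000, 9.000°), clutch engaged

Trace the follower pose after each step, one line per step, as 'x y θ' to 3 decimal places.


107.000 95.000 83.250
107.000 95.000 83.250
21.000 166.000 81.500
21.000 166.000 81.500
67.000 234.000 78.500
61.000 161.000 70.500
61.000 161.000 70.500
63.000 157.000 78.750

step 0: Δleader=(21.000, 22.000, 29.000°), engaged; cmd=(82.000, 68.000, 8.250°) → follower=(107.000, 95.000, 83.250°)
step 1: Δleader=(-7.000, -20.000, 15.000°), disengaged; cmd=(0,0,0) → follower holds at (107.000, 95.000, 83.250°)
step 2: Δleader=(-21.000, 23.000, -11.000°), engaged; cmd=(-86.000, 71.000, -1.750°) → follower=(21.000, 166.000, 81.500°)
step 3: Δleader=(12.000, 9.000, 43.000°), disengaged; cmd=(0,0,0) → follower holds at (21.000, 166.000, 81.500°)
step 4: Δleader=(12.000, 22.000, -16.000°), engaged; cmd=(46.000, 68.000, -3.000°) → follower=(67.000, 234.000, 78.500°)
step 5: Δleader=(-1.000, -25.000, -36.000°), engaged; cmd=(-6.000, -73.000, -8.000°) → follower=(61.000, 161.000, 70.500°)
step 6: Δleader=(8.000, -13.000, -27.000°), disengaged; cmd=(0,0,0) → follower holds at (61.000, 161.000, 70.500°)
step 7: Δleader=(1.000, -2.000, 29.000°), engaged; cmd=(2.000, -4.000, 8.250°) → follower=(63.000, 157.000, 78.750°)


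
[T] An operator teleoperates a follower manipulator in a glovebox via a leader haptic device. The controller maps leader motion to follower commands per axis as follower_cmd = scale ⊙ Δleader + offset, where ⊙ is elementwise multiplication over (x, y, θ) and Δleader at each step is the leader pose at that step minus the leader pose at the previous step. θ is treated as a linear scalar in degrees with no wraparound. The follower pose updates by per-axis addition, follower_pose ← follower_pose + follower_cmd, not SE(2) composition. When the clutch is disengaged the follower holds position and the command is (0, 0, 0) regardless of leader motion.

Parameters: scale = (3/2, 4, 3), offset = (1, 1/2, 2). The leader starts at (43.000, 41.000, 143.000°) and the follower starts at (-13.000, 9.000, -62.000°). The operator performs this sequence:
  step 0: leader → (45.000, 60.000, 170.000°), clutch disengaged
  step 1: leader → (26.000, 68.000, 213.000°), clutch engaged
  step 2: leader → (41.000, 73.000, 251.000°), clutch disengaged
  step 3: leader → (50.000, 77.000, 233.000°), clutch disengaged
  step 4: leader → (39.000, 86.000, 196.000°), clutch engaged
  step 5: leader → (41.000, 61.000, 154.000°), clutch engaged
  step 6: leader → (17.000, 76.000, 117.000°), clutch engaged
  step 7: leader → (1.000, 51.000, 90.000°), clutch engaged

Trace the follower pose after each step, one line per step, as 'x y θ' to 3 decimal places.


step 0: Δleader=(2.000, 19.000, 27.000°), disengaged; cmd=(0,0,0) → follower holds at (-13.000, 9.000, -62.000°)
step 1: Δleader=(-19.000, 8.000, 43.000°), engaged; cmd=(-27.500, 32.500, 131.000°) → follower=(-40.500, 41.500, 69.000°)
step 2: Δleader=(15.000, 5.000, 38.000°), disengaged; cmd=(0,0,0) → follower holds at (-40.500, 41.500, 69.000°)
step 3: Δleader=(9.000, 4.000, -18.000°), disengaged; cmd=(0,0,0) → follower holds at (-40.500, 41.500, 69.000°)
step 4: Δleader=(-11.000, 9.000, -37.000°), engaged; cmd=(-15.500, 36.500, -109.000°) → follower=(-56.000, 78.000, -40.000°)
step 5: Δleader=(2.000, -25.000, -42.000°), engaged; cmd=(4.000, -99.500, -124.000°) → follower=(-52.000, -21.500, -164.000°)
step 6: Δleader=(-24.000, 15.000, -37.000°), engaged; cmd=(-35.000, 60.500, -109.000°) → follower=(-87.000, 39.000, -273.000°)
step 7: Δleader=(-16.000, -25.000, -27.000°), engaged; cmd=(-23.000, -99.500, -79.000°) → follower=(-110.000, -60.500, -352.000°)

-13.000 9.000 -62.000
-40.500 41.500 69.000
-40.500 41.500 69.000
-40.500 41.500 69.000
-56.000 78.000 -40.000
-52.000 -21.500 -164.000
-87.000 39.000 -273.000
-110.000 -60.500 -352.000


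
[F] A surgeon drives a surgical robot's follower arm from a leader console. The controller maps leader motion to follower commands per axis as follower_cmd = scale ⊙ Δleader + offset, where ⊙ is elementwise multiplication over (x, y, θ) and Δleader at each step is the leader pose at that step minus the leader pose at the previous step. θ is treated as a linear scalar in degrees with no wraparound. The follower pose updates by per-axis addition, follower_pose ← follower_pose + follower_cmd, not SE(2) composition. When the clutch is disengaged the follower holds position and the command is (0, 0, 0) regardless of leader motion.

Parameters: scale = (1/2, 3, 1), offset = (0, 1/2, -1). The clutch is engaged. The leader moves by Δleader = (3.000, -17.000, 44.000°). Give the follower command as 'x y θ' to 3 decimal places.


axis x: 1/2·3.000 + 0 = 1.500
axis y: 3·-17.000 + 1/2 = -50.500
axis θ: 1·44.000 + -1 = 43.000

1.500 -50.500 43.000


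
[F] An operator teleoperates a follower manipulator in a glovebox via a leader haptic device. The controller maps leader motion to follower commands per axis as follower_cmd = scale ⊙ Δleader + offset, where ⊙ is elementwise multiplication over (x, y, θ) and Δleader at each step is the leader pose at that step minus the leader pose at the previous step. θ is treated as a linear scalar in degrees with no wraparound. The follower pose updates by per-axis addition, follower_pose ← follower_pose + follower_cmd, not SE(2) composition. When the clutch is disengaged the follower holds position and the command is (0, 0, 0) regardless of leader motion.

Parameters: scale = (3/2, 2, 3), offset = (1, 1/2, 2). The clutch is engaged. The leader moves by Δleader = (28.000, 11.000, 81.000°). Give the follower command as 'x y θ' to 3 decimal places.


axis x: 3/2·28.000 + 1 = 43.000
axis y: 2·11.000 + 1/2 = 22.500
axis θ: 3·81.000 + 2 = 245.000

43.000 22.500 245.000


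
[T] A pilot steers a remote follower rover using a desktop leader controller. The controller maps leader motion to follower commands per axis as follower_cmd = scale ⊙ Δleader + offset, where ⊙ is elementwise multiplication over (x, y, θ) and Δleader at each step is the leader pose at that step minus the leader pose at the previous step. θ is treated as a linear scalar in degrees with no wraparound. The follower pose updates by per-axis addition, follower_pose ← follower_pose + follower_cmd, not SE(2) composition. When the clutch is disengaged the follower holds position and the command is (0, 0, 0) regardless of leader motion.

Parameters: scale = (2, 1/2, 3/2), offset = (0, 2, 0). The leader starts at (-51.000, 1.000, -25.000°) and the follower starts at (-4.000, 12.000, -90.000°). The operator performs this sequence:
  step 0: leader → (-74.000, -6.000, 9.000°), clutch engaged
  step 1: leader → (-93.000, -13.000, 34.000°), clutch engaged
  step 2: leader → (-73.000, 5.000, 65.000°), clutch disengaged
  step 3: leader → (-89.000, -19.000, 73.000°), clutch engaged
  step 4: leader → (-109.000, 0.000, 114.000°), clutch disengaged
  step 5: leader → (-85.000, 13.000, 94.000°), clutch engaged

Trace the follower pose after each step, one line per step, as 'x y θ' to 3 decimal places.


-50.000 10.500 -39.000
-88.000 9.000 -1.500
-88.000 9.000 -1.500
-120.000 -1.000 10.500
-120.000 -1.000 10.500
-72.000 7.500 -19.500

step 0: Δleader=(-23.000, -7.000, 34.000°), engaged; cmd=(-46.000, -1.500, 51.000°) → follower=(-50.000, 10.500, -39.000°)
step 1: Δleader=(-19.000, -7.000, 25.000°), engaged; cmd=(-38.000, -1.500, 37.500°) → follower=(-88.000, 9.000, -1.500°)
step 2: Δleader=(20.000, 18.000, 31.000°), disengaged; cmd=(0,0,0) → follower holds at (-88.000, 9.000, -1.500°)
step 3: Δleader=(-16.000, -24.000, 8.000°), engaged; cmd=(-32.000, -10.000, 12.000°) → follower=(-120.000, -1.000, 10.500°)
step 4: Δleader=(-20.000, 19.000, 41.000°), disengaged; cmd=(0,0,0) → follower holds at (-120.000, -1.000, 10.500°)
step 5: Δleader=(24.000, 13.000, -20.000°), engaged; cmd=(48.000, 8.500, -30.000°) → follower=(-72.000, 7.500, -19.500°)


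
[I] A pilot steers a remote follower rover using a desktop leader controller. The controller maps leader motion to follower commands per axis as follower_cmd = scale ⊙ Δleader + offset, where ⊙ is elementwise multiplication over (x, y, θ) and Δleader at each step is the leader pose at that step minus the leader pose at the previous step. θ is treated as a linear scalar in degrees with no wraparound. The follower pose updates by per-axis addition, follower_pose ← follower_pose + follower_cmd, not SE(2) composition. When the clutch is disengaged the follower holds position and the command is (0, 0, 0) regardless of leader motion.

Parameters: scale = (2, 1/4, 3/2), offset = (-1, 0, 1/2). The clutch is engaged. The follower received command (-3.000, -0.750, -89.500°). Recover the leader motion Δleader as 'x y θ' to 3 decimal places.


axis x: (-3.000 − -1) / (2) = -1.000
axis y: (-0.750 − 0) / (1/4) = -3.000
axis θ: (-89.500 − 1/2) / (3/2) = -60.000

-1.000 -3.000 -60.000


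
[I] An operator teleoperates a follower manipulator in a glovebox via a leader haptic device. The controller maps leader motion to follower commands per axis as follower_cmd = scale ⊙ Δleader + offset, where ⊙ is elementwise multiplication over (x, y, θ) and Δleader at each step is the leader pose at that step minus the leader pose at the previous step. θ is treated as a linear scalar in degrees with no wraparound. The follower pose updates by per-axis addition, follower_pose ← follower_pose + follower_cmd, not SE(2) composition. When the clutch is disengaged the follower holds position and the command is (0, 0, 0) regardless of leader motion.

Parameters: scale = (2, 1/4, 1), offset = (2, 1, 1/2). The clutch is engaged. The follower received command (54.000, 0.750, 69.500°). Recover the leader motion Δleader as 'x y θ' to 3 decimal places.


axis x: (54.000 − 2) / (2) = 26.000
axis y: (0.750 − 1) / (1/4) = -1.000
axis θ: (69.500 − 1/2) / (1) = 69.000

26.000 -1.000 69.000


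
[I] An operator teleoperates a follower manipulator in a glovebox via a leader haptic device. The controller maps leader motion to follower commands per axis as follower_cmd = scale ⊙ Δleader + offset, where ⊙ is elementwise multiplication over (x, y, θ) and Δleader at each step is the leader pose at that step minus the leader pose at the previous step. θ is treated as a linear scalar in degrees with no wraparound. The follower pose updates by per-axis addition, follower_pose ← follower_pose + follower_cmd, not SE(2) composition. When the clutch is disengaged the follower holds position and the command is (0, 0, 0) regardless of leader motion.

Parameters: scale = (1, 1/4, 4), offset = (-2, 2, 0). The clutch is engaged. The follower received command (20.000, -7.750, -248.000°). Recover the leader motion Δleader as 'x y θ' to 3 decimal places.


22.000 -39.000 -62.000

axis x: (20.000 − -2) / (1) = 22.000
axis y: (-7.750 − 2) / (1/4) = -39.000
axis θ: (-248.000 − 0) / (4) = -62.000


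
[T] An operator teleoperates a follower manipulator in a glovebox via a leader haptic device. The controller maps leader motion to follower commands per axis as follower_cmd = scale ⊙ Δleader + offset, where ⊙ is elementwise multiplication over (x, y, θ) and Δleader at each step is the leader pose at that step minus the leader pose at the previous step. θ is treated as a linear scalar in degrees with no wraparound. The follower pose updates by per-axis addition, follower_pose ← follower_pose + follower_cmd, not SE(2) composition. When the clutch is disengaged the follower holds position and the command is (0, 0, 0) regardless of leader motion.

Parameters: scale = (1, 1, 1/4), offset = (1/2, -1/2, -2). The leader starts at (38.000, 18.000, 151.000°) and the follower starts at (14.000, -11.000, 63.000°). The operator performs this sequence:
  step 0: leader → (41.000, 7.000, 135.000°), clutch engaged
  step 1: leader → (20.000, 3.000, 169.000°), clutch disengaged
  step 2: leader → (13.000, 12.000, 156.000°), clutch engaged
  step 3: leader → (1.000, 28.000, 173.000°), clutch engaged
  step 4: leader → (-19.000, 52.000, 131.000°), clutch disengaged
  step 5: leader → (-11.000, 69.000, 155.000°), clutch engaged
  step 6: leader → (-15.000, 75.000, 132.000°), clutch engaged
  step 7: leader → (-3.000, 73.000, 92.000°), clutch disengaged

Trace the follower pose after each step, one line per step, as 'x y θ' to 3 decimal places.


17.500 -22.500 57.000
17.500 -22.500 57.000
11.000 -14.000 51.750
-0.500 1.500 54.000
-0.500 1.500 54.000
8.000 18.000 58.000
4.500 23.500 50.250
4.500 23.500 50.250

step 0: Δleader=(3.000, -11.000, -16.000°), engaged; cmd=(3.500, -11.500, -6.000°) → follower=(17.500, -22.500, 57.000°)
step 1: Δleader=(-21.000, -4.000, 34.000°), disengaged; cmd=(0,0,0) → follower holds at (17.500, -22.500, 57.000°)
step 2: Δleader=(-7.000, 9.000, -13.000°), engaged; cmd=(-6.500, 8.500, -5.250°) → follower=(11.000, -14.000, 51.750°)
step 3: Δleader=(-12.000, 16.000, 17.000°), engaged; cmd=(-11.500, 15.500, 2.250°) → follower=(-0.500, 1.500, 54.000°)
step 4: Δleader=(-20.000, 24.000, -42.000°), disengaged; cmd=(0,0,0) → follower holds at (-0.500, 1.500, 54.000°)
step 5: Δleader=(8.000, 17.000, 24.000°), engaged; cmd=(8.500, 16.500, 4.000°) → follower=(8.000, 18.000, 58.000°)
step 6: Δleader=(-4.000, 6.000, -23.000°), engaged; cmd=(-3.500, 5.500, -7.750°) → follower=(4.500, 23.500, 50.250°)
step 7: Δleader=(12.000, -2.000, -40.000°), disengaged; cmd=(0,0,0) → follower holds at (4.500, 23.500, 50.250°)


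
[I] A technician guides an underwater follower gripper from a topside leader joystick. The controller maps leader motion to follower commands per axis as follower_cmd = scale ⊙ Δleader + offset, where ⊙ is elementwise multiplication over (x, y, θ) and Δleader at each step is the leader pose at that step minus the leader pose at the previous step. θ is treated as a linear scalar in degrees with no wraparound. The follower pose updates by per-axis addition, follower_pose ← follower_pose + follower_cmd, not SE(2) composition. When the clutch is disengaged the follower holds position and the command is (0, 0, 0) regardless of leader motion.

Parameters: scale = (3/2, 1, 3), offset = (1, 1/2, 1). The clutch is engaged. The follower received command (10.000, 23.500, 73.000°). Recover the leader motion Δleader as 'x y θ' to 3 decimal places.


axis x: (10.000 − 1) / (3/2) = 6.000
axis y: (23.500 − 1/2) / (1) = 23.000
axis θ: (73.000 − 1) / (3) = 24.000

6.000 23.000 24.000


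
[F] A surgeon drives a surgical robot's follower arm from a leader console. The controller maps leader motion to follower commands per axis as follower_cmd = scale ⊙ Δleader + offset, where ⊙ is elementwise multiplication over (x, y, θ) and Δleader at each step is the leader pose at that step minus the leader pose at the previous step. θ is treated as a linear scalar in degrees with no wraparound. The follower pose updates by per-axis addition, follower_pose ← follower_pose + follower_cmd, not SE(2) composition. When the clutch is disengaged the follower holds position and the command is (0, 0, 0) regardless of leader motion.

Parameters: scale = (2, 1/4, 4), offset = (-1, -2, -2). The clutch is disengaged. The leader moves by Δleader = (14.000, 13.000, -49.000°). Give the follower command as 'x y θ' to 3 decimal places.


clutch disengaged → follower holds; cmd = (0, 0, 0)

0.000 0.000 0.000


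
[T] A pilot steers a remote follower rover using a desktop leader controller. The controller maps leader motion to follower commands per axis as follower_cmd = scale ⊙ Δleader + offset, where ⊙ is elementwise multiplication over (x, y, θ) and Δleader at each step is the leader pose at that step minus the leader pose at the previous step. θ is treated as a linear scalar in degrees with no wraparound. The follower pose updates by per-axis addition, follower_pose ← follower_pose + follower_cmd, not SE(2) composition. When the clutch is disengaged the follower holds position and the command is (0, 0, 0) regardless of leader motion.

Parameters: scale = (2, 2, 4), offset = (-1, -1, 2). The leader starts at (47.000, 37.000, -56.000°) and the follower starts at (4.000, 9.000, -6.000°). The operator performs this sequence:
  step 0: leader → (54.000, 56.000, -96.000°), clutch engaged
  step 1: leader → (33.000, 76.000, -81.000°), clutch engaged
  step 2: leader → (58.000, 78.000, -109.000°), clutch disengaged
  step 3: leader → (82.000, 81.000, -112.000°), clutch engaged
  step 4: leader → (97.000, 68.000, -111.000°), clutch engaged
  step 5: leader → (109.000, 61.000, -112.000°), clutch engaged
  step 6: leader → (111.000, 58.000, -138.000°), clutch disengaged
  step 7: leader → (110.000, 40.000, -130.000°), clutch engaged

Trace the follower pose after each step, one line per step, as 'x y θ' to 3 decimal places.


step 0: Δleader=(7.000, 19.000, -40.000°), engaged; cmd=(13.000, 37.000, -158.000°) → follower=(17.000, 46.000, -164.000°)
step 1: Δleader=(-21.000, 20.000, 15.000°), engaged; cmd=(-43.000, 39.000, 62.000°) → follower=(-26.000, 85.000, -102.000°)
step 2: Δleader=(25.000, 2.000, -28.000°), disengaged; cmd=(0,0,0) → follower holds at (-26.000, 85.000, -102.000°)
step 3: Δleader=(24.000, 3.000, -3.000°), engaged; cmd=(47.000, 5.000, -10.000°) → follower=(21.000, 90.000, -112.000°)
step 4: Δleader=(15.000, -13.000, 1.000°), engaged; cmd=(29.000, -27.000, 6.000°) → follower=(50.000, 63.000, -106.000°)
step 5: Δleader=(12.000, -7.000, -1.000°), engaged; cmd=(23.000, -15.000, -2.000°) → follower=(73.000, 48.000, -108.000°)
step 6: Δleader=(2.000, -3.000, -26.000°), disengaged; cmd=(0,0,0) → follower holds at (73.000, 48.000, -108.000°)
step 7: Δleader=(-1.000, -18.000, 8.000°), engaged; cmd=(-3.000, -37.000, 34.000°) → follower=(70.000, 11.000, -74.000°)

17.000 46.000 -164.000
-26.000 85.000 -102.000
-26.000 85.000 -102.000
21.000 90.000 -112.000
50.000 63.000 -106.000
73.000 48.000 -108.000
73.000 48.000 -108.000
70.000 11.000 -74.000
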